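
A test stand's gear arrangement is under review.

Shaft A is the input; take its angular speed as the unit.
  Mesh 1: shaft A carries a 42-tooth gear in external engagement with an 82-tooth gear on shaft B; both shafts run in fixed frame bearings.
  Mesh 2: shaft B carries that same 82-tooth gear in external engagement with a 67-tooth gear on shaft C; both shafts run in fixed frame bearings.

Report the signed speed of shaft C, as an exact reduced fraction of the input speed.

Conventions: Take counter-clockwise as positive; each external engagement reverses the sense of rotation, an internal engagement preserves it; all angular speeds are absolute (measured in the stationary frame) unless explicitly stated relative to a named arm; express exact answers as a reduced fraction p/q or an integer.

42/67

2-mesh fixed-axis compound train (all bearings frame-fixed)
mesh 1 [42T→82T]: |ω|/ω_in = 1×42/82 = 21/41, sense flips to −
mesh 2 [82T→67T]: |ω|/ω_in = (21/41)×82/67 = 42/67, sense flips to +
signed output speed (× input speed) = 42/67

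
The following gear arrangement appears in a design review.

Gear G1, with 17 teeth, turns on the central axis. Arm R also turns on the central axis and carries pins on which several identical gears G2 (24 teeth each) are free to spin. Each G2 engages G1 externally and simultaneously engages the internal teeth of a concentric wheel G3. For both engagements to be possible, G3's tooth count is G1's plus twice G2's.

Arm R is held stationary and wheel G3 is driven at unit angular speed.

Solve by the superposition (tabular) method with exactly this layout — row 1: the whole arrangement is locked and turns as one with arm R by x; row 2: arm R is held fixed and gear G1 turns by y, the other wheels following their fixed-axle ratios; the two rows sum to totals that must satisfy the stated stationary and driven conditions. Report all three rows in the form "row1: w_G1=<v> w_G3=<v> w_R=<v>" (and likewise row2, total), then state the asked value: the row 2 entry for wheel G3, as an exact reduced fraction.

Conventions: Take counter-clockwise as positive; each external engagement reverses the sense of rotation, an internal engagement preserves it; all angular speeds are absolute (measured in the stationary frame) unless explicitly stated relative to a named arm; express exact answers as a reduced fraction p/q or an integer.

topology: planetary set — G1 17T / G2 24T / G3 65T, arm = carrier (Willis)
superposition row 1 [locked train]: every member turns x
row 2 — arm fixed, fixed-axis ratios: sun y, ring −(17/65)·y, arm 0
boundary: total ω_arm = x = 0 and total ω_ring = x − (17/65)·y = 1  ⇒  y = -65/17, x = 0
row 2 ring = −(17/65)·(-65/17) = 1
totals (row 1 + row 2): sun 0 + (-65/17) = -65/17, ring 0 + 1 = 1, arm 0 + 0 = 0
asked cell (row2, ring) = 1

row1: w_G1=0 w_G3=0 w_R=0
row2: w_G1=-65/17 w_G3=1 w_R=0
total: w_G1=-65/17 w_G3=1 w_R=0
asked value: 1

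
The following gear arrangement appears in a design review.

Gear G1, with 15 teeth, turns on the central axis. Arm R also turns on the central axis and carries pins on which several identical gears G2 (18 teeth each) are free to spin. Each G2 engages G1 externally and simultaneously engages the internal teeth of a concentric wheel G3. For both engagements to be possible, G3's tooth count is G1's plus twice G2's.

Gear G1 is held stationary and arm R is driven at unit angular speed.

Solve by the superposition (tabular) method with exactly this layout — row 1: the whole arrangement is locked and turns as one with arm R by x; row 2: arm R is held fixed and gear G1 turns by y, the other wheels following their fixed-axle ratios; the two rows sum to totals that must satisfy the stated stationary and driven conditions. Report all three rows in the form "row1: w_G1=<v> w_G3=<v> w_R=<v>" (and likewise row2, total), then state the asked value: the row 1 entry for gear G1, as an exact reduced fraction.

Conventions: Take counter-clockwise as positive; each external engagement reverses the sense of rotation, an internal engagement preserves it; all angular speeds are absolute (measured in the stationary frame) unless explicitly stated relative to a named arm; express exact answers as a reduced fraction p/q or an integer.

row1: w_G1=1 w_G3=1 w_R=1
row2: w_G1=-1 w_G3=5/17 w_R=0
total: w_G1=0 w_G3=22/17 w_R=1
asked value: 1

topology: planetary set — G1 15T / G2 18T / G3 51T, arm = carrier (Willis)
row 1 — lock + rotate with arm: ω_sun = ω_ring = ω_arm = x
row 2 (arm held, sun turns y): ω_ring = −(15/51)·y, ω_arm = 0
boundary: total ω_sun = x + y = 0 and total ω_arm = x = 1  ⇒  y = -1, x = 1
row 2 ring = −(15/51)·(-1) = 5/17
totals (row 1 + row 2): sun 1 + (-1) = 0, ring 1 + 5/17 = 22/17, arm 1 + 0 = 1
asked cell (row1, sun) = 1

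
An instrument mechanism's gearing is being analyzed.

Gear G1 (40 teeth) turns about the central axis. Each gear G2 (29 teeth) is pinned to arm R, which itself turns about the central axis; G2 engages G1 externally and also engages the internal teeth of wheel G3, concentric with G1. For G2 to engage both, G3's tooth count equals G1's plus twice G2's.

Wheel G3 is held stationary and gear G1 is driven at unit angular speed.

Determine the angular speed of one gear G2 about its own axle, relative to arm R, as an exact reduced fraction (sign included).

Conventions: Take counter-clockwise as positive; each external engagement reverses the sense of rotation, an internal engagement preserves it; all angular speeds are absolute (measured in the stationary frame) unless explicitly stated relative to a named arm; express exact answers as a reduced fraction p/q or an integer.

-1960/2001

class = planetary set [G3 = 40+2·29 = 98; Willis about the carrier]
ring teeth: 40 + 2·29 = 98
40(ω_sun−ω_arm) = −98(ω_ring−ω_arm),  ω_ring = 0, ω_sun = 1
40(1−ω_arm) = −98(0−ω_arm)  ⇒  138·ω_arm = 40  ⇒  ω_arm = 20/69
sun–planet mesh: 40·(1−20/69) = −29·(ω_p−ω_arm)  ⇒  ω_p−ω_arm = -1960/2001
exact speed ratio = -1960/2001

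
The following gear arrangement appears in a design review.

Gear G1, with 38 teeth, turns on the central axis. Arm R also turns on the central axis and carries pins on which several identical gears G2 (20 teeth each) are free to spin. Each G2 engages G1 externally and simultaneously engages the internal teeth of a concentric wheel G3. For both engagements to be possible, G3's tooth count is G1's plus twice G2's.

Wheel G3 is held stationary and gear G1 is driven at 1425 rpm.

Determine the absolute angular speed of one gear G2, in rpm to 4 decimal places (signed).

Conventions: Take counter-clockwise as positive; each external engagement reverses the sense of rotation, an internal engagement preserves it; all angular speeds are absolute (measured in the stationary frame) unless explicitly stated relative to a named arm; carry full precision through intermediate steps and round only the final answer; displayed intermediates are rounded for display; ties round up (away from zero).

class = planetary set [G3 = 38+2·20 = 78; Willis about the carrier]
normalise by the input: solve with ω_sun = 1, then scale by 1425 rpm
ring teeth: 38 + 2·20 = 78
38(ω_sun−ω_arm) = −78(ω_ring−ω_arm),  ω_ring = 0, ω_sun = 1
38(1−ω_arm) = −78(0−ω_arm)  ⇒  116·ω_arm = 38  ⇒  ω_arm = 19/58
sun–planet mesh: 38·(1−19/58) = −20·(ω_p−ω_arm)  ⇒  ω_p−ω_arm = -741/580
ω_p = 19/58 − 741/580 = -19/20
scale: ω_p = -19/20 × 1425 rpm = -1353.7500 rpm

-1353.7500 rpm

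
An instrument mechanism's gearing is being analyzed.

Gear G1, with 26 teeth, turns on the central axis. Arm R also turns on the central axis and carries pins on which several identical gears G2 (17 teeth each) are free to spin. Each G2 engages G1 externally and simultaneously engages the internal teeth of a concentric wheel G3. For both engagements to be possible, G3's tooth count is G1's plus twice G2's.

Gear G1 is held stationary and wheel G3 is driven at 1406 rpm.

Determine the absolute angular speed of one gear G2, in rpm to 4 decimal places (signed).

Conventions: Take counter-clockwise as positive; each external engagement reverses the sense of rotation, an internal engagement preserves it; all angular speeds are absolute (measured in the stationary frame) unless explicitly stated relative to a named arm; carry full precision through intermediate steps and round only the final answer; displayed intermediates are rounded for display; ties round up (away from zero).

+2481.1765 rpm

recognized (axles ride arm R): planetary set, 26/17/60 teeth
normalise by the input: solve with ω_ring = 1, then scale by 1406 rpm
ring teeth: 26 + 2·17 = 60
26(ω_sun−ω_arm) = −60(ω_ring−ω_arm),  ω_sun = 0, ω_ring = 1
26(0−ω_arm) = −60(1−ω_arm)  ⇒  86·ω_arm = 60  ⇒  ω_arm = 30/43
sun–planet mesh: 26·(0−30/43) = −17·(ω_p−ω_arm)  ⇒  ω_p−ω_arm = 780/731
ω_p = 30/43 + 780/731 = 30/17
scale: ω_p = 30/17 × 1406 rpm = +2481.1765 rpm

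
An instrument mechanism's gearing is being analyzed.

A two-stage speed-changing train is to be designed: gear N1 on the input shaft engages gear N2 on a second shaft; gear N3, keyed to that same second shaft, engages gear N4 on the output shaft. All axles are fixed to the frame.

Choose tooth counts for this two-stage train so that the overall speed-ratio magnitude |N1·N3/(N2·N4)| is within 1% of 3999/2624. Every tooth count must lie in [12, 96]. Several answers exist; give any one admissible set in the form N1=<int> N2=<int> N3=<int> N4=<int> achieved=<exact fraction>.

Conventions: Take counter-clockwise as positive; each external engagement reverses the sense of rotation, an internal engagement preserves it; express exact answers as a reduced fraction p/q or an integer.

N1=43 N2=32 N3=93 N4=82 achieved=3999/2624

topology: fixed-axis compound train — 2 stages, target 3999/2624
target = 3999/2624 in lowest terms: an exact hit needs N1·N3 = k·3999 and N2·N4 = k·2624 for one integer k, every count in [12, 96]; additionally prefer no 1:1 stage (N1 ≠ N2, N3 ≠ N4)
k = 1: N1·N3 = 3999 = 43·93, N2·N4 = 2624 = 32·82
achieved = 43·93/(32·82) = 3999/2624; |achieved − target| = 0 ≤ 3999/262400 ✓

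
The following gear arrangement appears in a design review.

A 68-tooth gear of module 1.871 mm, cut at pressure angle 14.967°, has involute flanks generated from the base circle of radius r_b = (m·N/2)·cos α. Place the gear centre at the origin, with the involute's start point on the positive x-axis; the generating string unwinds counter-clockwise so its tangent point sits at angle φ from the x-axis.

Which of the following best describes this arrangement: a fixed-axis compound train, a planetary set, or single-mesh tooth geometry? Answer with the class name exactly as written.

single-mesh tooth geometry

class = single-mesh tooth geometry [base-circle involute, m = 1.871, 68T]
classification: single-mesh tooth geometry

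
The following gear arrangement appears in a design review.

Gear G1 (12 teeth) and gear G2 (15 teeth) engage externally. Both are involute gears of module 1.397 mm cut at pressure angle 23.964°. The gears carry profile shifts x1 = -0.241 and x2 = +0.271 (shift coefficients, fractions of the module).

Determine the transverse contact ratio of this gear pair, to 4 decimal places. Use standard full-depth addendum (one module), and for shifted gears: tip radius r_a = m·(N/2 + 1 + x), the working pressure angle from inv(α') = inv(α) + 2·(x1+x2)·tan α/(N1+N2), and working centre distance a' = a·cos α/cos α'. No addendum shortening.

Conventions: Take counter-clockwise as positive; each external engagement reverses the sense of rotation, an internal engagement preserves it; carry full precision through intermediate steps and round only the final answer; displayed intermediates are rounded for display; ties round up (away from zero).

1.3480

single-mesh involute tooth geometry (12T engaging 15T at module 1.397)
base radii: r_b1 = 7.659479, r_b2 = 9.574348
tip radii: r_a1 = 9.442323, r_a2 = 12.253087
inv(α') = inv(23.964°) + 2·(-0.241+0.271)·tan α/(12+15) = 0.02721305  ⇒  α' = 24.24668°
a' = a·cos α / cos α' = 18.8595·cos 23.964°/cos 24.24668° = 18.901178
action lengths: √(r_a1²−r_b1²) = 5.521762, √(r_a2²−r_b2²) = 7.646568
base pitch p_b = π·m·cos α = 4.010494
CR = (5.521762 + 7.646568 − 18.901178·sin 24.24668°)/4.010494 = 1.348028
contact ratio ≈ 1.3480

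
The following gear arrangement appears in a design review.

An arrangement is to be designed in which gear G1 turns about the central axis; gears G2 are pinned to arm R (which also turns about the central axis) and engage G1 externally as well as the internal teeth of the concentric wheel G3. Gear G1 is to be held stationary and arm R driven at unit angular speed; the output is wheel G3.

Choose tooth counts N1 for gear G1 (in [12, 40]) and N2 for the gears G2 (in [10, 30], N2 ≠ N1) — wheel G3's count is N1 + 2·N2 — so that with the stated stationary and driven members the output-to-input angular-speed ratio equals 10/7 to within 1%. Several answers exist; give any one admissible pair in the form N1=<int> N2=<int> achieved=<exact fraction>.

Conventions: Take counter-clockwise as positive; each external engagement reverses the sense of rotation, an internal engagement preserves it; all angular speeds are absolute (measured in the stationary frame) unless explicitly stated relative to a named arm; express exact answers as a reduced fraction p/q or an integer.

N1=15 N2=10 achieved=10/7

topology: planetary set — design target 10/7, arm = carrier (Willis)
Willis with ω_sun = 0: ω_ring/ω_arm = (N1+N3)/N3; set equal to 10/7  ⇒  N3/N1 = 1/(10/7 − 1) = 7/3
N3 = N1 + 2·N2  ⇒  N2/N1 = (N3/N1 − 1)/2 = (7/3 − 1)/2 = 2/3
smallest multiple with N1 ≥ 12 and N2 ≥ 10: k = 5  ⇒  N1 = 5·3 = 15, N2 = 5·2 = 10 (N1 ≤ 40, N2 ≤ 30, N2 ≠ N1 ✓), N3 = 15 + 2·10 = 35
check: (N1+N3)/N3 with N1 = 15, N3 = 35 gives 10/7; |achieved − target| = 0 ≤ 1/70 ✓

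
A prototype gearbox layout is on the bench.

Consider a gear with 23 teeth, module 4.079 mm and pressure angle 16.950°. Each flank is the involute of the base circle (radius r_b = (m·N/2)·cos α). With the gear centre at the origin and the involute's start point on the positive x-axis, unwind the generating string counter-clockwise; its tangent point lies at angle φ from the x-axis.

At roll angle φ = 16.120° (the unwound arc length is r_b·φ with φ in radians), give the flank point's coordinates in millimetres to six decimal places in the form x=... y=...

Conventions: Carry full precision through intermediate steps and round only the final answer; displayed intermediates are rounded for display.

class = single-mesh tooth geometry [base-circle involute, m = 4.079, 23T]
pitch radius r_p = m·N/2 = 4.079·23/2 = 46.908500
base radius r_b = r_p·cos α = 46.908500·cos 16.950° = 44.870773
roll angle φ = 16.120° = 0.28134708 rad
x = r_b·(cos φ + φ·sin φ) = 46.611683
y = r_b·(sin φ − φ·cos φ) = 0.330467

x=46.611683 y=0.330467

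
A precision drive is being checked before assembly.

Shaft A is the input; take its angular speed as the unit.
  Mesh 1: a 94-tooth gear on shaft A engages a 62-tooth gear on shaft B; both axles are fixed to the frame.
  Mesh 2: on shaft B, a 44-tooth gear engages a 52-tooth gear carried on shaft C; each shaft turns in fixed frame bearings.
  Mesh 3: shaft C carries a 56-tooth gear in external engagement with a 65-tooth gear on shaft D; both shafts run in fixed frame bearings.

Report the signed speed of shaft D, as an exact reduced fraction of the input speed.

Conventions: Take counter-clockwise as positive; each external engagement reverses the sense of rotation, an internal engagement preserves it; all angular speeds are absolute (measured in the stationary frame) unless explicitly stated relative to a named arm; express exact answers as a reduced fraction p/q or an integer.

-28952/26195

3-mesh fixed-axis compound train (all bearings frame-fixed)
mesh 1 [94T→62T]: |ω|/ω_in = 1×94/62 = 47/31, sense flips to −
mesh 2 [44T→52T]: |ω|/ω_in = (47/31)×44/52 = 517/403, sense flips to +
mesh 3 [56T→65T]: |ω|/ω_in = (517/403)×56/65 = 28952/26195, sense flips to −
signed output speed (× input speed) = -28952/26195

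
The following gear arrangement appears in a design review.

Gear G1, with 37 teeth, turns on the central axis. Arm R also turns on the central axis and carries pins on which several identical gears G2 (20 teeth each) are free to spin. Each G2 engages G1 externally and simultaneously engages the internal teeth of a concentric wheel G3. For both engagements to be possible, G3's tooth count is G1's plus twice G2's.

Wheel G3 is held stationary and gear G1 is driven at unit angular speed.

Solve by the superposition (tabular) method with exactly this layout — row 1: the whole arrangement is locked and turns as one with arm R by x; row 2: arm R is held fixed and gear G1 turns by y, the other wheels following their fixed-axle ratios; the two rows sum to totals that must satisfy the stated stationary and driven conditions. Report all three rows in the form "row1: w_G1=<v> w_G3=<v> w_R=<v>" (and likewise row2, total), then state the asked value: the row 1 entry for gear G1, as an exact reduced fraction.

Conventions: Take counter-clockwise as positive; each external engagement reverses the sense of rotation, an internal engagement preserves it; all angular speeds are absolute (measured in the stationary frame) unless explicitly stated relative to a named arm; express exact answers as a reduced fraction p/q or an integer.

row1: w_G1=37/114 w_G3=37/114 w_R=37/114
row2: w_G1=77/114 w_G3=-37/114 w_R=0
total: w_G1=1 w_G3=0 w_R=37/114
asked value: 37/114

recognized (axles ride arm R): planetary set, 37/20/77 teeth
superposition row 1 [locked train]: every member turns x
row 2: sun turns y, ring = −(37/77)·y, arm 0
boundary: total ω_ring = x − (37/77)·y = 0 and total ω_sun = x + y = 1  ⇒  y = 77/114, x = 37/114
row 2 ring = −(37/77)·77/114 = -37/114
totals (row 1 + row 2): sun 37/114 + 77/114 = 1, ring 37/114 + (-37/114) = 0, arm 37/114 + 0 = 37/114
asked cell (row1, sun) = 37/114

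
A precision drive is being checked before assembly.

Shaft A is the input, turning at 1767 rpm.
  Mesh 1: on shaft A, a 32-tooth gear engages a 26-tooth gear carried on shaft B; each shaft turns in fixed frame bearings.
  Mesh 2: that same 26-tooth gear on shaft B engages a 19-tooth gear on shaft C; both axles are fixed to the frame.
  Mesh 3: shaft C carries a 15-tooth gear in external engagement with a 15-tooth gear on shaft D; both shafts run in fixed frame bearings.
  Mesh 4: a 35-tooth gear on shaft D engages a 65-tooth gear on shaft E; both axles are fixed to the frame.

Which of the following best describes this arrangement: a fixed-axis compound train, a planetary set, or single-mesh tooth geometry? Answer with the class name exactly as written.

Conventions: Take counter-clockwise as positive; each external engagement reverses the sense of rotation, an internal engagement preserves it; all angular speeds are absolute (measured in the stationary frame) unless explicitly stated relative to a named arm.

fixed-axis compound train

recognized (5 fixed axles, 4 meshes): fixed-axis compound train
classification: fixed-axis compound train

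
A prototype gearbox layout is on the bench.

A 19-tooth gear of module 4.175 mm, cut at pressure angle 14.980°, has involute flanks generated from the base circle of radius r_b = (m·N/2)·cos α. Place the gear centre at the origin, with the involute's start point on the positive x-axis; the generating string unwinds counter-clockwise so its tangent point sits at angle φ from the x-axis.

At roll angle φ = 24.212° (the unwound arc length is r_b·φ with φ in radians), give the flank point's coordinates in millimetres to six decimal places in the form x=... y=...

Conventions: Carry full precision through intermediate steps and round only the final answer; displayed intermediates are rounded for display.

x=41.584379 y=0.946656

recognized (one wheel, involute flank): single-mesh tooth geometry, m = 4.175, N = 19
pitch radius r_p = m·N/2 = 4.175·19/2 = 39.662500
base radius r_b = r_p·cos α = 39.662500·cos 14.980° = 38.314614
roll angle φ = 24.212° = 0.42257912 rad
x = r_b·(cos φ + φ·sin φ) = 41.584379
y = r_b·(sin φ − φ·cos φ) = 0.946656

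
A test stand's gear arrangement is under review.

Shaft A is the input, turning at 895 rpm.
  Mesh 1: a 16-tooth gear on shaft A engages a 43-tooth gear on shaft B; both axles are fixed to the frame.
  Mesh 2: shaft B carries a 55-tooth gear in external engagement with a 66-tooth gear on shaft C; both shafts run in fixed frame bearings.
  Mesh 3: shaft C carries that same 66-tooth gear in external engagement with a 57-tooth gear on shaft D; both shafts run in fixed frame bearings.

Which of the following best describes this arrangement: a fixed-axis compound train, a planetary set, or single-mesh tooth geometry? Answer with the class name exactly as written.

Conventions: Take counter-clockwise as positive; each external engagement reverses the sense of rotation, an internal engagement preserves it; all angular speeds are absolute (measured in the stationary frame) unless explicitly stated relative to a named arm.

fixed-axis compound train

topology: fixed-axis compound train — 3 meshes, A→D
classification: fixed-axis compound train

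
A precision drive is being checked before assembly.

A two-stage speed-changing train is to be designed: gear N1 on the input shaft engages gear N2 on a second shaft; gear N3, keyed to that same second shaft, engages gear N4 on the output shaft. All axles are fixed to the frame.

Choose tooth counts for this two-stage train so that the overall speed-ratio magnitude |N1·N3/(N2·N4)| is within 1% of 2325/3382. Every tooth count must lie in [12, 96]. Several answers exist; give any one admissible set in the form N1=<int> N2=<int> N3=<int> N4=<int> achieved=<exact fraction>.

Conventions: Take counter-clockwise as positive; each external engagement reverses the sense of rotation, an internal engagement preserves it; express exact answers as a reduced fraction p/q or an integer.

N1=25 N2=38 N3=93 N4=89 achieved=2325/3382

topology: fixed-axis compound train — 2 stages, target 2325/3382
target = 2325/3382 in lowest terms: an exact hit needs N1·N3 = k·2325 and N2·N4 = k·3382 for one integer k, every count in [12, 96]; additionally prefer no 1:1 stage (N1 ≠ N2, N3 ≠ N4)
k = 1: N1·N3 = 2325 = 25·93, N2·N4 = 3382 = 38·89
achieved = 25·93/(38·89) = 2325/3382; |achieved − target| = 0 ≤ 93/13528 ✓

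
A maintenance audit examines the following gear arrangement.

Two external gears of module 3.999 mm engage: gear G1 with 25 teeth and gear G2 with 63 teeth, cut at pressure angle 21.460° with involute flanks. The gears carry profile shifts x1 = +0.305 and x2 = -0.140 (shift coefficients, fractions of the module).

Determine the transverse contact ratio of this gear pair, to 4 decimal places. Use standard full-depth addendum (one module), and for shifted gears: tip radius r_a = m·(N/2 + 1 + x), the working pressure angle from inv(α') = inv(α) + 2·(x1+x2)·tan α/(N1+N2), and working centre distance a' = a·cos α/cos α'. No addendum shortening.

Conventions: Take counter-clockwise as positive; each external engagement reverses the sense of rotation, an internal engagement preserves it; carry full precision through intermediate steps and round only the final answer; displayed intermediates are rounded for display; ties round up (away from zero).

1.5719

class = single-mesh tooth geometry [involute pair 25T × 63T, m = 3.999]
base radii: r_b1 = 46.522027, r_b2 = 117.235508
tip radii: r_a1 = 55.206195, r_a2 = 129.407640
inv(α') = inv(21.460°) + 2·(+0.305-0.140)·tan α/(25+63) = 0.02003072  ⇒  α' = 21.99190°
a' = a·cos α / cos α' = 175.9560·cos 21.460°/cos 21.99190° = 176.608105
action lengths: √(r_a1²−r_b1²) = 29.722466, √(r_a2²−r_b2²) = 54.792089
base pitch p_b = π·m·cos α = 11.692261
CR = (29.722466 + 54.792089 − 176.608105·sin 21.99190°)/11.692261 = 1.571907
contact ratio ≈ 1.5719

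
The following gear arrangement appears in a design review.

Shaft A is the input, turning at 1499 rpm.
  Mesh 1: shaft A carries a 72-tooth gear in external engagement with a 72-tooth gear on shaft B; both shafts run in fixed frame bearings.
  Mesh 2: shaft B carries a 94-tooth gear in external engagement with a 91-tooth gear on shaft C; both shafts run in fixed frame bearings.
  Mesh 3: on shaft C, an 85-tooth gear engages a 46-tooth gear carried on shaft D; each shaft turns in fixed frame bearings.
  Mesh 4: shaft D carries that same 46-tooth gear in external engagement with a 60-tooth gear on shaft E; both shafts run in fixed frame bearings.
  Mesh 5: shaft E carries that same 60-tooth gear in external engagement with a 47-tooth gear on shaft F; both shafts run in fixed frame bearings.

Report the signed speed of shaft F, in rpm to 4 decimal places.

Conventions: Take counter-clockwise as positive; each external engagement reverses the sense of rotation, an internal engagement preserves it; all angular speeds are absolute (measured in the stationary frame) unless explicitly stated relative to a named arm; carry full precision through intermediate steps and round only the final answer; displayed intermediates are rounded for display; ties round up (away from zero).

topology: fixed-axis compound train — 5 meshes, A→F
mesh 1 [72T→72T]: ω = 1499.0000×72/72 = 1499.0000 rpm, sense flips to −
mesh 2 [94T→91T]: ω = 1499.0000×94/91 = 1548.4176 rpm, sense flips to +
mesh 3 [85T→46T]: ω = 1548.4176×85/46 = 2861.2064 rpm, sense flips to −
mesh 4 [46T→60T]: ω = 2861.2064×46/60 = 2193.5916 rpm, sense flips to +
mesh 5 [60T→47T]: ω = 2193.5916×60/47 = 2800.3297 rpm, sense flips to −
signed output speed = -2800.3297 rpm

-2800.3297 rpm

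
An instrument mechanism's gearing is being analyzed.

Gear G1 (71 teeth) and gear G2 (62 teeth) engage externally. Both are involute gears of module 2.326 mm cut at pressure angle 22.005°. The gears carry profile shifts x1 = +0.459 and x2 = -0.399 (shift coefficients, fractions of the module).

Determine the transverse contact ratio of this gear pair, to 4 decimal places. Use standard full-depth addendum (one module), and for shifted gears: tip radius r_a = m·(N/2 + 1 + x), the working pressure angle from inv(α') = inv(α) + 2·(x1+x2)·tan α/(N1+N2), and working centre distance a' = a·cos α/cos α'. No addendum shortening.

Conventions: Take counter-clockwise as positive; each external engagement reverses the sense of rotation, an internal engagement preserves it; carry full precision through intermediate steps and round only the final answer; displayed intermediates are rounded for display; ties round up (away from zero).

1.6725

topology: single-mesh involute geometry — m = 2.326, 71T/62T pair
base radii: r_b1 = 76.557653, r_b2 = 66.853162
tip radii: r_a1 = 85.966634, r_a2 = 73.503926
inv(α') = inv(22.005°) + 2·(+0.459-0.399)·tan α/(71+62) = 0.02043267  ⇒  α' = 22.13210°
a' = a·cos α / cos α' = 154.6790·cos 22.005°/cos 22.13210° = 154.818178
action lengths: √(r_a1²−r_b1²) = 39.104833, √(r_a2²−r_b2²) = 30.552936
base pitch p_b = π·m·cos α = 6.775013
CR = (39.104833 + 30.552936 − 154.818178·sin 22.13210°)/6.775013 = 1.672476
contact ratio ≈ 1.6725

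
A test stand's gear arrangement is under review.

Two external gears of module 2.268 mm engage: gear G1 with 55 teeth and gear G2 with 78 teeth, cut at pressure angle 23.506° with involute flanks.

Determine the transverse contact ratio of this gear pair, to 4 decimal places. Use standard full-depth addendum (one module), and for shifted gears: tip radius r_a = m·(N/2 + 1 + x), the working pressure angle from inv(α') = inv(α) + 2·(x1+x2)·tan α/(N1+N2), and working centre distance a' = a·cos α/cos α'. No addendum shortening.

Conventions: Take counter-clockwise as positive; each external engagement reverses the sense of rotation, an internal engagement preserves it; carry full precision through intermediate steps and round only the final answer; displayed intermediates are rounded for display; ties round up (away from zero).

single-mesh involute tooth geometry (55T engaging 78T at module 2.268)
base radii: r_b1 = 57.194432, r_b2 = 81.112104
tip radii: r_a1 = 64.638000, r_a2 = 90.720000
no profile shift: α' = α, a' = a
action lengths: √(r_a1²−r_b1²) = 30.114249, √(r_a2²−r_b2²) = 40.631823
base pitch p_b = π·m·cos α = 6.533877
CR = (30.114249 + 40.631823 − 150.822000·sin 23.50600°)/6.533877 = 1.621006
contact ratio ≈ 1.6210

1.6210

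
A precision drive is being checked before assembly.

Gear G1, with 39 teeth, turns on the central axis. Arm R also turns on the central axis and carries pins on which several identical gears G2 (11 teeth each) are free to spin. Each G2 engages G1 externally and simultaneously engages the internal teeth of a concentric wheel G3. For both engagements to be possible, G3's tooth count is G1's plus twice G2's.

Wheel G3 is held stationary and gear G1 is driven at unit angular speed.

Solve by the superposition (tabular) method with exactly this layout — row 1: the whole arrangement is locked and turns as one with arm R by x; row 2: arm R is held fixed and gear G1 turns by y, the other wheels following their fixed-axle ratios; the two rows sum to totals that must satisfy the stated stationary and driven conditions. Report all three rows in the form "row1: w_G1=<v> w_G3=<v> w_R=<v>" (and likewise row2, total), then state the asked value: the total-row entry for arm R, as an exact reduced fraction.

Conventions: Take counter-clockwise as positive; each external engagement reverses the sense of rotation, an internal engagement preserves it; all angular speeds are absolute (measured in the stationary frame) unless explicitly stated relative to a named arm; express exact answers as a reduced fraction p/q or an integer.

recognized (axles ride arm R): planetary set, 39/11/61 teeth
row 1 — lock + rotate with arm: ω_sun = ω_ring = ω_arm = x
row 2 (arm held, sun turns y): ω_ring = −(39/61)·y, ω_arm = 0
boundary: total ω_ring = x − (39/61)·y = 0 and total ω_sun = x + y = 1  ⇒  y = 61/100, x = 39/100
row 2 ring = −(39/61)·61/100 = -39/100
totals (row 1 + row 2): sun 39/100 + 61/100 = 1, ring 39/100 + (-39/100) = 0, arm 39/100 + 0 = 39/100
asked cell (total, arm) = 39/100

row1: w_G1=39/100 w_G3=39/100 w_R=39/100
row2: w_G1=61/100 w_G3=-39/100 w_R=0
total: w_G1=1 w_G3=0 w_R=39/100
asked value: 39/100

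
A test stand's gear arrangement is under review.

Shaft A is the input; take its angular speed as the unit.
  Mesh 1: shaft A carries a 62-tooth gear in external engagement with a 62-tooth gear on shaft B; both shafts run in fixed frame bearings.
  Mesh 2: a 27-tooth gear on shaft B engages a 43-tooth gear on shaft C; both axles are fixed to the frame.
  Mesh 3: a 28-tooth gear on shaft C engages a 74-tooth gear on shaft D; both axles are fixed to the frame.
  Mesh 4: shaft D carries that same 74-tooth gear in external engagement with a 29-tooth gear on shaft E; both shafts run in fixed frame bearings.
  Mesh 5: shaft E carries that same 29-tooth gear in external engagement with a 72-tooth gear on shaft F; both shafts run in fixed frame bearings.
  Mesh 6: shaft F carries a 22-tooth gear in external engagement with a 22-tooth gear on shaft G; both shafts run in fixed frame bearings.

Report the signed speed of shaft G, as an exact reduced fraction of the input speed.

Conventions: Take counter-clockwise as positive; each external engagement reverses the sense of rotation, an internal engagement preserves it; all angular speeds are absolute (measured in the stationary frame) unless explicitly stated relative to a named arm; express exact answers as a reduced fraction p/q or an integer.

21/86

6-mesh fixed-axis compound train (all bearings frame-fixed)
mesh 1 [62T→62T]: |ω|/ω_in = 1×62/62 = 1, sense flips to −
mesh 2 [27T→43T]: |ω|/ω_in = 1×27/43 = 27/43, sense flips to +
mesh 3 [28T→74T]: |ω|/ω_in = (27/43)×28/74 = 378/1591, sense flips to −
mesh 4 [74T→29T]: |ω|/ω_in = (378/1591)×74/29 = 756/1247, sense flips to +
mesh 5 [29T→72T]: |ω|/ω_in = (756/1247)×29/72 = 21/86, sense flips to −
mesh 6 [22T→22T]: |ω|/ω_in = (21/86)×22/22 = 21/86, sense flips to +
signed output speed (× input speed) = 21/86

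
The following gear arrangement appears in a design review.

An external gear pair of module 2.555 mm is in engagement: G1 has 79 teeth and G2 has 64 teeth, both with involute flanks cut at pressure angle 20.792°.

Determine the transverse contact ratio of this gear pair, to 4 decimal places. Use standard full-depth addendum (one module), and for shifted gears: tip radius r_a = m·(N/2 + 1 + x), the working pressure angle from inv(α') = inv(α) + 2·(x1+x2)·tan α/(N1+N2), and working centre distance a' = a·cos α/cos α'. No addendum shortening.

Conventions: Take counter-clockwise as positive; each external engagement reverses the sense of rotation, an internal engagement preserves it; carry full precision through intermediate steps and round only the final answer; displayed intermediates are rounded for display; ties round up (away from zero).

recognized (one external pair, fixed centres): single-mesh tooth geometry, m = 2.555, N1 = 79, N2 = 64
base radii: r_b1 = 94.349947, r_b2 = 76.435400
tip radii: r_a1 = 103.477500, r_a2 = 84.315000
no profile shift: α' = α, a' = a
action lengths: √(r_a1²−r_b1²) = 42.493299, √(r_a2²−r_b2²) = 35.590010
base pitch p_b = π·m·cos α = 7.504028
CR = (42.493299 + 35.590010 − 182.682500·sin 20.79200°)/7.504028 = 1.763763
contact ratio ≈ 1.7638

1.7638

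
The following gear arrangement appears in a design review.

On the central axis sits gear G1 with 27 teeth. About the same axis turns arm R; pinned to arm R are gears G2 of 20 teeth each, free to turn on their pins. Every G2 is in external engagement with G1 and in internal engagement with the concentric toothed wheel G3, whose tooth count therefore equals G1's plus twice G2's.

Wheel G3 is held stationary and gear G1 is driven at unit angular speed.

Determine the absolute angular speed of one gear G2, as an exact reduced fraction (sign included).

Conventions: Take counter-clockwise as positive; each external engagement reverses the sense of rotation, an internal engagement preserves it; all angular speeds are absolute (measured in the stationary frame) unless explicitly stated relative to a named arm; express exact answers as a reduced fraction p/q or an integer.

recognized (axles ride arm R): planetary set, 27/20/67 teeth
ring teeth: 27 + 2·20 = 67
27(ω_sun−ω_arm) = −67(ω_ring−ω_arm),  ω_ring = 0, ω_sun = 1
27(1−ω_arm) = −67(0−ω_arm)  ⇒  94·ω_arm = 27  ⇒  ω_arm = 27/94
sun–planet mesh: 27·(1−27/94) = −20·(ω_p−ω_arm)  ⇒  ω_p−ω_arm = -1809/1880
ω_p = 27/94 − 1809/1880 = -27/40
exact speed ratio = -27/40

-27/40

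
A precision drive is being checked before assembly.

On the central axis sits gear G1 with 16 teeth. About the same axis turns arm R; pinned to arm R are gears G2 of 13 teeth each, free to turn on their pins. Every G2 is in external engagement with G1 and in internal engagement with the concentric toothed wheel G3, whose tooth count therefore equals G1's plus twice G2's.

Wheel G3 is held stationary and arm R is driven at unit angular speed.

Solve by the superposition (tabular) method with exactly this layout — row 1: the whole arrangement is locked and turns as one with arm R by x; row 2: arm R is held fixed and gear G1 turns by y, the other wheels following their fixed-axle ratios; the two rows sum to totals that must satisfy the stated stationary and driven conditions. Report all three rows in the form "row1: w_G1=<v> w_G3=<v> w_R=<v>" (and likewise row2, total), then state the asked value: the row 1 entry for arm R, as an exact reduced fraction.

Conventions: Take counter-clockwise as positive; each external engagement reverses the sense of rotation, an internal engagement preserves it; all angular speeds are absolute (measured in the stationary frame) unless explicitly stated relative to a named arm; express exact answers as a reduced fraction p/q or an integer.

row1: w_G1=1 w_G3=1 w_R=1
row2: w_G1=21/8 w_G3=-1 w_R=0
total: w_G1=29/8 w_G3=0 w_R=1
asked value: 1

planetary set (16T centre, 13T on arm, 42T internal) — Willis relation
superposition row 1 [locked train]: every member turns x
superposition row 2 [arm held]: sun y, ring −(16/42)·y, arm 0
boundary: total ω_ring = x − (16/42)·y = 0 and total ω_arm = x = 1  ⇒  y = 21/8, x = 1
row 2 ring = −(16/42)·21/8 = -1
totals (row 1 + row 2): sun 1 + 21/8 = 29/8, ring 1 + (-1) = 0, arm 1 + 0 = 1
asked cell (row1, arm) = 1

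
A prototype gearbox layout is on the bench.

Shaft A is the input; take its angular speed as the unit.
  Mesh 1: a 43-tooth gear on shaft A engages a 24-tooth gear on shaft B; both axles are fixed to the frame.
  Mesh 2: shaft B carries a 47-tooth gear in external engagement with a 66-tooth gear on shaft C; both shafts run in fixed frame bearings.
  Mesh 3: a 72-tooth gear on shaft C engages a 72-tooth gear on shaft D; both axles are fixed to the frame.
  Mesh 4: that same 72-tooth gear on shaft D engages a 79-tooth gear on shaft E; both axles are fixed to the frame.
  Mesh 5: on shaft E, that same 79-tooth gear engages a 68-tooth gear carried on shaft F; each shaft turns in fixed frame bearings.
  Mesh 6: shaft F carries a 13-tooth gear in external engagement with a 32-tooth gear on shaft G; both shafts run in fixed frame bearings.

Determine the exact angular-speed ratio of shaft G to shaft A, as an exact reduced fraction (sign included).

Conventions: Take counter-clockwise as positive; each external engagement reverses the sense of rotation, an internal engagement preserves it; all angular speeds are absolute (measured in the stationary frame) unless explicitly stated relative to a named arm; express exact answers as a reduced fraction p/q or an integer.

26273/47872

class = fixed-axis compound train [6 meshes; 6 ratios multiply, 6 sense flips]
mesh 1 [43T→24T]: running ratio 43/24, sense −
mesh 2 [47T→66T]: running ratio 2021/1584, sense +
mesh 3 [72T→72T]: running ratio 2021/1584, sense −
mesh 4 [72T→79T]: running ratio 2021/1738, sense +
mesh 5 [79T→68T]: running ratio 2021/1496, sense −
mesh 6 [13T→32T]: running ratio 26273/47872, sense +
ω_out/ω_in = 26273/47872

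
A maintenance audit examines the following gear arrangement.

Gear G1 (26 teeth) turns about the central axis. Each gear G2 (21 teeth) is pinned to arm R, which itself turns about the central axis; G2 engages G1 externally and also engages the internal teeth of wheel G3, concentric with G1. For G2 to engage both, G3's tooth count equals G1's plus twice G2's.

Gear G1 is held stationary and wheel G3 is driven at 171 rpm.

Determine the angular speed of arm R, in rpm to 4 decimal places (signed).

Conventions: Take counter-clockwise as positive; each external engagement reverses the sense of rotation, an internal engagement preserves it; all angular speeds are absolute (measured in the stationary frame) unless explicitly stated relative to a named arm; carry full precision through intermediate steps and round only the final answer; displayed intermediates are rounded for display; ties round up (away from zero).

recognized (axles ride arm R): planetary set, 26/21/68 teeth
normalise by the input: solve with ω_ring = 1, then scale by 171 rpm
ring teeth: 26 + 2·21 = 68
26(ω_sun−ω_arm) = −68(ω_ring−ω_arm),  ω_sun = 0, ω_ring = 1
26(0−ω_arm) = −68(1−ω_arm)  ⇒  94·ω_arm = 68  ⇒  ω_arm = 34/47
scale: ω_arm = 34/47 × 171 rpm = +123.7021 rpm

+123.7021 rpm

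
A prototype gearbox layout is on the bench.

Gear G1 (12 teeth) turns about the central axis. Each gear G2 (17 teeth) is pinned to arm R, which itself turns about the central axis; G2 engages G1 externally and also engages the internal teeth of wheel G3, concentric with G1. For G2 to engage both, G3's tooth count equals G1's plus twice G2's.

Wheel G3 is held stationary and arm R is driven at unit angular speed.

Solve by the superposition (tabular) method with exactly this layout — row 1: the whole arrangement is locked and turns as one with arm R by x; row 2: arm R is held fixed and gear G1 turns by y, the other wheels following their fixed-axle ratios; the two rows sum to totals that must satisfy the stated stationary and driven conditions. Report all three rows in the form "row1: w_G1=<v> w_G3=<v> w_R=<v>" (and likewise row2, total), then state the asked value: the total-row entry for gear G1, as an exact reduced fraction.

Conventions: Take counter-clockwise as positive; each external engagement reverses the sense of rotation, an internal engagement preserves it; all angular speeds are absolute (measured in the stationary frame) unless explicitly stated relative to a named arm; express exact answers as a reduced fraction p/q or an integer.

class = planetary set [G3 = 12+2·17 = 46; Willis about the carrier]
superposition row 1 [locked train]: every member turns x
superposition row 2 [arm held]: sun y, ring −(12/46)·y, arm 0
boundary: total ω_ring = x − (12/46)·y = 0 and total ω_arm = x = 1  ⇒  y = 23/6, x = 1
row 2 ring = −(12/46)·23/6 = -1
totals (row 1 + row 2): sun 1 + 23/6 = 29/6, ring 1 + (-1) = 0, arm 1 + 0 = 1
asked cell (total, sun) = 29/6

row1: w_G1=1 w_G3=1 w_R=1
row2: w_G1=23/6 w_G3=-1 w_R=0
total: w_G1=29/6 w_G3=0 w_R=1
asked value: 29/6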